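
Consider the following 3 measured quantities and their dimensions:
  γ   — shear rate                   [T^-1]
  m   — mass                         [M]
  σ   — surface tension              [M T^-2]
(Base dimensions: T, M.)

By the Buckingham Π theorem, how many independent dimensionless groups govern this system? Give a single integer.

Write exponents as rows T,M / cols γ,m,σ:
  T: [-1  0 -2]
  M: [ 0  1  1]
RREF → pivots at {γ,m} ⇒ r = 2
Π count = n − r = 3 − 2 = 1

1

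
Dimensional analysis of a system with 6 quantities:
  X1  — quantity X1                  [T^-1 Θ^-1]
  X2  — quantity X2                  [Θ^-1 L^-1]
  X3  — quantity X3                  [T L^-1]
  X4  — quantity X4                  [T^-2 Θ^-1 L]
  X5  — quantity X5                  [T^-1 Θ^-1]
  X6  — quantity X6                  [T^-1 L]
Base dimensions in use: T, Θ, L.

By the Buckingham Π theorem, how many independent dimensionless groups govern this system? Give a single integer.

4

Dimensional matrix (T×Θ×L by X1×X2×X3×X4×X5×X6):
  T: [-1  0  1 -2 -1 -1]
  Θ: [-1 -1  0 -1 -1  0]
  L: [ 0 -1 -1  1  0  1]
Row reduction gives pivot columns X1,X2; rank = 2
n=6, r=2 ⇒ 4 dimensionless groups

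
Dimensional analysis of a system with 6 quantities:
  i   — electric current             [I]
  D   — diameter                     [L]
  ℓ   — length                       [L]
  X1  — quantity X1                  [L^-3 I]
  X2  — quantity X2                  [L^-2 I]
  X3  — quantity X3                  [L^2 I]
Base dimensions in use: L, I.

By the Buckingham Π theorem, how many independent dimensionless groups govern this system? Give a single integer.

Write exponents as rows L,I / cols i,D,ℓ,X1,X2,X3:
  L: [ 0  1  1 -3 -2  2]
  I: [ 1  0  0  1  1  1]
RREF → pivots at {i,D} ⇒ r = 2
Π count = n − r = 6 − 2 = 4

4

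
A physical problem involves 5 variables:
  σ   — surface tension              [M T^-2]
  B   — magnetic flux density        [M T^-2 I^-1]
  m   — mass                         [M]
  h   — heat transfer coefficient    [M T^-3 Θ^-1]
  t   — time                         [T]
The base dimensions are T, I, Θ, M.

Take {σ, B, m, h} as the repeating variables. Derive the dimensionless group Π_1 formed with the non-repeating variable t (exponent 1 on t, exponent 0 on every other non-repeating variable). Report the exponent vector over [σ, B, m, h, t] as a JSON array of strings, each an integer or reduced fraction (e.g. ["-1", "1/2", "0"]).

Exponent matrix [T,I,Θ,M] × [σ,B,m,h,t]:
  T: [-2 -2  0 -3  1]
  I: [ 0 -1  0  0  0]
  Θ: [ 0  0  0 -1  0]
  M: [ 1  1  1  1  0]
Row reduction gives pivot columns σ,B,m,h; rank = 4
Pivot set = {σ,B,m,h}, free = {t}
RREF:
  r0: [   1    0    0    0 -1/2]
  r1: [   0    1    0    0    0]
  r2: [   0    0    1    0  1/2]
  r3: [   0    0    0    1    0]
Fix exponent of t at 1; solve each RREF row for its pivot's exponent:
  r0: exp(σ) + (-1/2)·1 = 0 ⇒ exp(σ) = 1/2
  r1: exp(B) + (0)·1 = 0 ⇒ exp(B) = 0
  r2: exp(m) + (1/2)·1 = 0 ⇒ exp(m) = -1/2
  r3: exp(h) + (0)·1 = 0 ⇒ exp(h) = 0
Π_1 = σ^(1/2) · m^(-1/2) · t

["1/2", "0", "-1/2", "0", "1"]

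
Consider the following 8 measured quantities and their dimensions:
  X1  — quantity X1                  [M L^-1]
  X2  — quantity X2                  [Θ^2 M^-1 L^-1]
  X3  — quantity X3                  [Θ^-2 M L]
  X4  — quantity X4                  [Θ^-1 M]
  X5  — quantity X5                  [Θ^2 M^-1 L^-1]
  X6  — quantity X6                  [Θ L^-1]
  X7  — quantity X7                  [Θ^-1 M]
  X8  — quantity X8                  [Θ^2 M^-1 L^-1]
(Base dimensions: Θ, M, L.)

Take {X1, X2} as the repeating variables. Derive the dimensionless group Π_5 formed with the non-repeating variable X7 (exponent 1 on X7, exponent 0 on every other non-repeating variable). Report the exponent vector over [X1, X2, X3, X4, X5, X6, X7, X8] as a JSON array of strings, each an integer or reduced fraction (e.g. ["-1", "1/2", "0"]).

["-1/2", "1/2", "0", "0", "0", "0", "1", "0"]

Exponent matrix [Θ,M,L] × [X1,X2,X3,X4,X5,X6,X7,X8]:
  Θ: [ 0  2 -2 -1  2  1 -1  2]
  M: [ 1 -1  1  1 -1  0  1 -1]
  L: [-1 -1  1  0 -1 -1  0 -1]
Echelon form has 2 nonzero rows (pivots: X1,X2)
Pivot set = {X1,X2}, free = {X3,X4,X5,X6,X7,X8}
RREF:
  r0: [   1    0    0  1/2    0  1/2  1/2    0]
  r1: [   0    1   -1 -1/2    1  1/2 -1/2    1]
  r2: [   0    0    0    0    0    0    0    0]
Fix exponent of X7 at 1, X3 at 0, X4 at 0, X5 at 0, X6 at 0, X8 at 0; solve each RREF row for its pivot's exponent:
  r0: exp(X1) + (1/2)·1 = 0 ⇒ exp(X1) = -1/2
  r1: exp(X2) + (-1/2)·1 = 0 ⇒ exp(X2) = 1/2
Π_5 = X1^(-1/2) · X2^(1/2) · X7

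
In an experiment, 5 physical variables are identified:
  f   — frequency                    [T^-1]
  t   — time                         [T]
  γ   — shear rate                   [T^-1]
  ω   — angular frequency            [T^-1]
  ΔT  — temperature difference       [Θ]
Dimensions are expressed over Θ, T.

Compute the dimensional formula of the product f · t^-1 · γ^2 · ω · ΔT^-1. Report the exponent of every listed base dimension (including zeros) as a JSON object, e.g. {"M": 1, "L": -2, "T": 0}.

Dimensional matrix (Θ×T by f×t×γ×ω×ΔT):
  Θ: [ 0  0  0  0  1]
  T: [-1  1 -1 -1  0]
  [Θ]: (1)·0+(-1)·0+(2)·0+(1)·0+(-1)·1 = -1
  [T]: (1)·-1+(-1)·1+(2)·-1+(1)·-1+(-1)·0 = -5
⇒ Θ^-1 T^-5

{"Θ": -1, "T": -5}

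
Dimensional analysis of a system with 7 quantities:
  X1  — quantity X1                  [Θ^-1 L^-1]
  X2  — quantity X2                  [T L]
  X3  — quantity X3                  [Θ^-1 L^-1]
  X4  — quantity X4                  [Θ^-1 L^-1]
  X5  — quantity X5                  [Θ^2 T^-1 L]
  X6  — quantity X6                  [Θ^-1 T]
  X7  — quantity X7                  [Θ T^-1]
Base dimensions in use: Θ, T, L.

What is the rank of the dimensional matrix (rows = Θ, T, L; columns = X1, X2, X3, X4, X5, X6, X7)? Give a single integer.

Write exponents as rows Θ,T,L / cols X1,X2,X3,X4,X5,X6,X7:
  Θ: [-1  0 -1 -1  2 -1  1]
  T: [ 0  1  0  0 -1  1 -1]
  L: [-1  1 -1 -1  1  0  0]
Row reduction gives pivot columns X1,X2; rank = 2

2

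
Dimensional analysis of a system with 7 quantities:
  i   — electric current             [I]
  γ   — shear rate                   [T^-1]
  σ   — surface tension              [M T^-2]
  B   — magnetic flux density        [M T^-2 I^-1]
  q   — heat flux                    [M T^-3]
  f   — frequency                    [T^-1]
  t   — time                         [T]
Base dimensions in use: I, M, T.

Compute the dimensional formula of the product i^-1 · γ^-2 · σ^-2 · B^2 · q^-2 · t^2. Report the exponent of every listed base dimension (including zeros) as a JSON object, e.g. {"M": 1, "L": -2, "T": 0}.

{"I": -3, "M": -2, "T": 10}

Exponent matrix [I,M,T] × [i,γ,σ,B,q,f,t]:
  I: [ 1  0  0 -1  0  0  0]
  M: [ 0  0  1  1  1  0  0]
  T: [ 0 -1 -2 -2 -3 -1  1]
  [I]: (-1)·1+(-2)·0+(-2)·0+(2)·-1+(-2)·0+(2)·0 = -3
  [M]: (-1)·0+(-2)·0+(-2)·1+(2)·1+(-2)·1+(2)·0 = -2
  [T]: (-1)·0+(-2)·-1+(-2)·-2+(2)·-2+(-2)·-3+(2)·1 = 10
⇒ I^-3 M^-2 T^10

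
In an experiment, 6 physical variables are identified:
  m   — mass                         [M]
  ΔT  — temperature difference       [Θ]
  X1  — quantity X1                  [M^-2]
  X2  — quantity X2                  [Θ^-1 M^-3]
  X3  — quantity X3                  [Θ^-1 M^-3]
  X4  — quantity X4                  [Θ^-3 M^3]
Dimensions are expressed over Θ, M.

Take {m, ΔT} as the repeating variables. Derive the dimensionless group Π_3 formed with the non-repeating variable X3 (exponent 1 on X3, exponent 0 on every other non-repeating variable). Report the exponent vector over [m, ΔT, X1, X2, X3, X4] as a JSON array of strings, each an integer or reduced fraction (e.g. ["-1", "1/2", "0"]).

["3", "1", "0", "0", "1", "0"]

Write exponents as rows Θ,M / cols m,ΔT,X1,X2,X3,X4:
  Θ: [ 0  1  0 -1 -1 -3]
  M: [ 1  0 -2 -3 -3  3]
Row reduction gives pivot columns m,ΔT; rank = 2
Repeat: m,ΔT; free: X1,X2,X3,X4
RREF:
  r0: [   1    0   -2   -3   -3    3]
  r1: [   0    1    0   -1   -1   -3]
Fix exponent of X3 at 1, X1 at 0, X2 at 0, X4 at 0; solve each RREF row for its pivot's exponent:
  r0: exp(m) + (-3)·1 = 0 ⇒ exp(m) = 3
  r1: exp(ΔT) + (-1)·1 = 0 ⇒ exp(ΔT) = 1
Π_3 = m^3 · ΔT · X3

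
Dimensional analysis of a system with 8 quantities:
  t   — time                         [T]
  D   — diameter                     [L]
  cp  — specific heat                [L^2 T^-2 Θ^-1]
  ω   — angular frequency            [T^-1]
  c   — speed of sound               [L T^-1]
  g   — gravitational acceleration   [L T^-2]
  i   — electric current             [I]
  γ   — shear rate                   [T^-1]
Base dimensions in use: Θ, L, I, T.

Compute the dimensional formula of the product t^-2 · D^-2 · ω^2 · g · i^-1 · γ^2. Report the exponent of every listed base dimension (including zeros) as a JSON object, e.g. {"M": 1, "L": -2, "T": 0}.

Write exponents as rows Θ,L,I,T / cols t,D,cp,ω,c,g,i,γ:
  Θ: [ 0  0 -1  0  0  0  0  0]
  L: [ 0  1  2  0  1  1  0  0]
  I: [ 0  0  0  0  0  0  1  0]
  T: [ 1  0 -2 -1 -1 -2  0 -1]
  [Θ]: (-2)·0+(-2)·0+(2)·0+(1)·0+(-1)·0+(2)·0 = 0
  [L]: (-2)·0+(-2)·1+(2)·0+(1)·1+(-1)·0+(2)·0 = -1
  [I]: (-2)·0+(-2)·0+(2)·0+(1)·0+(-1)·1+(2)·0 = -1
  [T]: (-2)·1+(-2)·0+(2)·-1+(1)·-2+(-1)·0+(2)·-1 = -8
⇒ L^-1 I^-1 T^-8

{"Θ": 0, "L": -1, "I": -1, "T": -8}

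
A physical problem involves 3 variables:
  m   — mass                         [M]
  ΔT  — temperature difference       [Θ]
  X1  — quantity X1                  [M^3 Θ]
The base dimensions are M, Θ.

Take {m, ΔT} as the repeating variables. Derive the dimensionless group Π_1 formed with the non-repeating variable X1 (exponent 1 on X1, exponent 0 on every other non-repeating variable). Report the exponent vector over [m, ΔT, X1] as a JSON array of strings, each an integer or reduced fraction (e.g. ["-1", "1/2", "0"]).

["-3", "-1", "1"]

Dimensional matrix (M×Θ by m×ΔT×X1):
  M: [ 1  0  3]
  Θ: [ 0  1  1]
Echelon form has 2 nonzero rows (pivots: m,ΔT)
Repeat: m,ΔT; free: X1
RREF:
  r0: [   1    0    3]
  r1: [   0    1    1]
Fix exponent of X1 at 1; solve each RREF row for its pivot's exponent:
  r0: exp(m) + (3)·1 = 0 ⇒ exp(m) = -3
  r1: exp(ΔT) + (1)·1 = 0 ⇒ exp(ΔT) = -1
Π_1 = m^-3 · ΔT^-1 · X1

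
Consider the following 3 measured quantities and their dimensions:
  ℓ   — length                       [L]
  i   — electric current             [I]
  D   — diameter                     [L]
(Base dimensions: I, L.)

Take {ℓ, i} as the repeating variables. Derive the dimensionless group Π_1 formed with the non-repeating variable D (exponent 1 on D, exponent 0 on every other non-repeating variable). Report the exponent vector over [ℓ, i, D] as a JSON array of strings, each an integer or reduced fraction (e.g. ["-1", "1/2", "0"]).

Exponent matrix [I,L] × [ℓ,i,D]:
  I: [ 0  1  0]
  L: [ 1  0  1]
Echelon form has 2 nonzero rows (pivots: ℓ,i)
Repeat: ℓ,i; free: D
RREF:
  r0: [   1    0    1]
  r1: [   0    1    0]
Fix exponent of D at 1; solve each RREF row for its pivot's exponent:
  r0: exp(ℓ) + (1)·1 = 0 ⇒ exp(ℓ) = -1
  r1: exp(i) + (0)·1 = 0 ⇒ exp(i) = 0
Π_1 = ℓ^-1 · D

["-1", "0", "1"]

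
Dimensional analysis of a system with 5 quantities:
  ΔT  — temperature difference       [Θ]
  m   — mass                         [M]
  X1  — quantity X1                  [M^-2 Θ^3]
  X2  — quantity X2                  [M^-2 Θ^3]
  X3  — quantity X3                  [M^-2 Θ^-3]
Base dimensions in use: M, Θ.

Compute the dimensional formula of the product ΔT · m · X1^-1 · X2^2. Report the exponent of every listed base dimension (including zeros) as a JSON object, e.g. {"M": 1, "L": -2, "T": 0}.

Write exponents as rows M,Θ / cols ΔT,m,X1,X2,X3:
  M: [ 0  1 -2 -2 -2]
  Θ: [ 1  0  3  3 -3]
  [M]: (1)·0+(1)·1+(-1)·-2+(2)·-2 = -1
  [Θ]: (1)·1+(1)·0+(-1)·3+(2)·3 = 4
⇒ M^-1 Θ^4

{"M": -1, "Θ": 4}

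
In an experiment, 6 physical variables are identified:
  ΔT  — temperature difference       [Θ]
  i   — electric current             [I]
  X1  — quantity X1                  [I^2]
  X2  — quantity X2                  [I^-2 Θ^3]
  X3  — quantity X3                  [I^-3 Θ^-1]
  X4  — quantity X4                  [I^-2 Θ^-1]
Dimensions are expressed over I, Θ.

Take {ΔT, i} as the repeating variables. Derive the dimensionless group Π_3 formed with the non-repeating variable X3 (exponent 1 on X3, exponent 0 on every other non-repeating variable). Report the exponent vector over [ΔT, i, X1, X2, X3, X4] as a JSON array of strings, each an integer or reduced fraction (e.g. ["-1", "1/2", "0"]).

Exponent matrix [I,Θ] × [ΔT,i,X1,X2,X3,X4]:
  I: [ 0  1  2 -2 -3 -2]
  Θ: [ 1  0  0  3 -1 -1]
Echelon form has 2 nonzero rows (pivots: ΔT,i)
Repeat: ΔT,i; free: X1,X2,X3,X4
RREF:
  r0: [   1    0    0    3   -1   -1]
  r1: [   0    1    2   -2   -3   -2]
Fix exponent of X3 at 1, X1 at 0, X2 at 0, X4 at 0; solve each RREF row for its pivot's exponent:
  r0: exp(ΔT) + (-1)·1 = 0 ⇒ exp(ΔT) = 1
  r1: exp(i) + (-3)·1 = 0 ⇒ exp(i) = 3
Π_3 = ΔT · i^3 · X3

["1", "3", "0", "0", "1", "0"]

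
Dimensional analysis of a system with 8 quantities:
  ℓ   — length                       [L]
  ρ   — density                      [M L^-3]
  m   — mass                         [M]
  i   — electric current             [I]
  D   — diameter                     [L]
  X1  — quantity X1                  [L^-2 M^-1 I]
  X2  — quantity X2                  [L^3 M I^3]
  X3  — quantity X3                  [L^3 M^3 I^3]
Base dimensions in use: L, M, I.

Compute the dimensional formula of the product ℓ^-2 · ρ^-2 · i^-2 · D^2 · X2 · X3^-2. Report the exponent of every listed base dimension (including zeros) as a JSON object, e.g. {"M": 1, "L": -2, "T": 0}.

{"L": 3, "M": -7, "I": -5}

Dimensional matrix (L×M×I by ℓ×ρ×m×i×D×X1×X2×X3):
  L: [ 1 -3  0  0  1 -2  3  3]
  M: [ 0  1  1  0  0 -1  1  3]
  I: [ 0  0  0  1  0  1  3  3]
  [L]: (-2)·1+(-2)·-3+(-2)·0+(2)·1+(1)·3+(-2)·3 = 3
  [M]: (-2)·0+(-2)·1+(-2)·0+(2)·0+(1)·1+(-2)·3 = -7
  [I]: (-2)·0+(-2)·0+(-2)·1+(2)·0+(1)·3+(-2)·3 = -5
⇒ L^3 M^-7 I^-5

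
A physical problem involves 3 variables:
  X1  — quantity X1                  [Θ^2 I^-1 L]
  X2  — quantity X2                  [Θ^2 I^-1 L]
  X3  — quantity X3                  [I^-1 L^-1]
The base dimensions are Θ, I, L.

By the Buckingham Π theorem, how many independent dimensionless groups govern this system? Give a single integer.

Exponent matrix [Θ,I,L] × [X1,X2,X3]:
  Θ: [ 2  2  0]
  I: [-1 -1 -1]
  L: [ 1  1 -1]
RREF → pivots at {X1,X3} ⇒ r = 2
3 vars − rank 2 = 1 Π group

1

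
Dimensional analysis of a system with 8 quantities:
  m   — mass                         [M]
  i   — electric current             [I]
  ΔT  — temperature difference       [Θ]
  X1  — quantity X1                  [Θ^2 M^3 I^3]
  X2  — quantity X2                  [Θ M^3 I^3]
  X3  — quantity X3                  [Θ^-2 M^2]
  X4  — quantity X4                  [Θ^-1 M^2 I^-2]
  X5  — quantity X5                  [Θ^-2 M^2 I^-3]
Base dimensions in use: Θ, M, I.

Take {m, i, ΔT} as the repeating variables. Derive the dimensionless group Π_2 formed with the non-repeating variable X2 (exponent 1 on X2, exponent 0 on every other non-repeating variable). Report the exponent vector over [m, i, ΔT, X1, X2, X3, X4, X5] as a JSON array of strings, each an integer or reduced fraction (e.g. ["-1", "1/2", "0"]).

Write exponents as rows Θ,M,I / cols m,i,ΔT,X1,X2,X3,X4,X5:
  Θ: [ 0  0  1  2  1 -2 -1 -2]
  M: [ 1  0  0  3  3  2  2  2]
  I: [ 0  1  0  3  3  0 -2 -3]
Row reduction gives pivot columns m,i,ΔT; rank = 3
Repeat: m,i,ΔT; free: X1,X2,X3,X4,X5
RREF:
  r0: [   1    0    0    3    3    2    2    2]
  r1: [   0    1    0    3    3    0   -2   -3]
  r2: [   0    0    1    2    1   -2   -1   -2]
Fix exponent of X2 at 1, X1 at 0, X3 at 0, X4 at 0, X5 at 0; solve each RREF row for its pivot's exponent:
  r0: exp(m) + (3)·1 = 0 ⇒ exp(m) = -3
  r1: exp(i) + (3)·1 = 0 ⇒ exp(i) = -3
  r2: exp(ΔT) + (1)·1 = 0 ⇒ exp(ΔT) = -1
Π_2 = m^-3 · i^-3 · ΔT^-1 · X2

["-3", "-3", "-1", "0", "1", "0", "0", "0"]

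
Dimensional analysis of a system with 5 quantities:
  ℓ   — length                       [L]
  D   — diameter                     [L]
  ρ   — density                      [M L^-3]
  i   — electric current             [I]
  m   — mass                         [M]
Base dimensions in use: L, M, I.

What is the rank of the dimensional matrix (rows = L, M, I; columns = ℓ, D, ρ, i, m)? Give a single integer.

3

Dimensional matrix (L×M×I by ℓ×D×ρ×i×m):
  L: [ 1  1 -3  0  0]
  M: [ 0  0  1  0  1]
  I: [ 0  0  0  1  0]
Row reduction gives pivot columns ℓ,ρ,i; rank = 3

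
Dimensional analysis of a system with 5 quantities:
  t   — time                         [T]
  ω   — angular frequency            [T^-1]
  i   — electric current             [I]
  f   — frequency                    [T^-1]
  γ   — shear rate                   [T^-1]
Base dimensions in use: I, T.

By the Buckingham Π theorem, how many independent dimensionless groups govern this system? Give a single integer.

Write exponents as rows I,T / cols t,ω,i,f,γ:
  I: [ 0  0  1  0  0]
  T: [ 1 -1  0 -1 -1]
Row reduction gives pivot columns t,i; rank = 2
Π count = n − r = 5 − 2 = 3

3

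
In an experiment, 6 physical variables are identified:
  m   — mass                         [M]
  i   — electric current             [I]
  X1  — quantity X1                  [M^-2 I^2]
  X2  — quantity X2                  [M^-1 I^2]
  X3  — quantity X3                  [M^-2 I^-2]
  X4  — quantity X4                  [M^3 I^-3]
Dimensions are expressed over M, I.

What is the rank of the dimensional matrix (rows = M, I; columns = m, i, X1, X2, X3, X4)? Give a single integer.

Exponent matrix [M,I] × [m,i,X1,X2,X3,X4]:
  M: [ 1  0 -2 -1 -2  3]
  I: [ 0  1  2  2 -2 -3]
RREF → pivots at {m,i} ⇒ r = 2

2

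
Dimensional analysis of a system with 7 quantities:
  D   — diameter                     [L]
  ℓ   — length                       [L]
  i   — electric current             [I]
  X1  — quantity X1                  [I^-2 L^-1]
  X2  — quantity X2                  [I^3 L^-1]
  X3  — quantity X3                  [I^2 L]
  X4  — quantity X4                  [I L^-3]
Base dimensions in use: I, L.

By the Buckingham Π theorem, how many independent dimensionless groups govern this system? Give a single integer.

5

Write exponents as rows I,L / cols D,ℓ,i,X1,X2,X3,X4:
  I: [ 0  0  1 -2  3  2  1]
  L: [ 1  1  0 -1 -1  1 -3]
Echelon form has 2 nonzero rows (pivots: D,i)
7 vars − rank 2 = 5 Π groups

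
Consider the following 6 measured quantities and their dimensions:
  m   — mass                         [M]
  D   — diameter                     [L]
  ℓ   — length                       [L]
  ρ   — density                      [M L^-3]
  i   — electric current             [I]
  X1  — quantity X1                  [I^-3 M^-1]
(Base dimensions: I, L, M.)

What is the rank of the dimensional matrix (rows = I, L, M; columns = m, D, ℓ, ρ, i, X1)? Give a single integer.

3

Write exponents as rows I,L,M / cols m,D,ℓ,ρ,i,X1:
  I: [ 0  0  0  0  1 -3]
  L: [ 0  1  1 -3  0  0]
  M: [ 1  0  0  1  0 -1]
RREF → pivots at {m,D,i} ⇒ r = 3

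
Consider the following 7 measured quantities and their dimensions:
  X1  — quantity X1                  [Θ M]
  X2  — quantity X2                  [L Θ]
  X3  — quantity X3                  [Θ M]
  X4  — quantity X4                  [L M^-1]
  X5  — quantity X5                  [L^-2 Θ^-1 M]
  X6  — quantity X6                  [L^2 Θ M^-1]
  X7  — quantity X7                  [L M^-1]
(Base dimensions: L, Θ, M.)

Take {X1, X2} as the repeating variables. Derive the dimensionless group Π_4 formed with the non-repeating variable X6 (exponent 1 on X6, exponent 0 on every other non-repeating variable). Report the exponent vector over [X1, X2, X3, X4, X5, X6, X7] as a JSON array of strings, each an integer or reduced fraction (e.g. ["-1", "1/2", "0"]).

Exponent matrix [L,Θ,M] × [X1,X2,X3,X4,X5,X6,X7]:
  L: [ 0  1  0  1 -2  2  1]
  Θ: [ 1  1  1  0 -1  1  0]
  M: [ 1  0  1 -1  1 -1 -1]
RREF → pivots at {X1,X2} ⇒ r = 2
Pivot set = {X1,X2}, free = {X3,X4,X5,X6,X7}
RREF:
  r0: [   1    0    1   -1    1   -1   -1]
  r1: [   0    1    0    1   -2    2    1]
  r2: [   0    0    0    0    0    0    0]
Fix exponent of X6 at 1, X3 at 0, X4 at 0, X5 at 0, X7 at 0; solve each RREF row for its pivot's exponent:
  r0: exp(X1) + (-1)·1 = 0 ⇒ exp(X1) = 1
  r1: exp(X2) + (2)·1 = 0 ⇒ exp(X2) = -2
Π_4 = X1 · X2^-2 · X6

["1", "-2", "0", "0", "0", "1", "0"]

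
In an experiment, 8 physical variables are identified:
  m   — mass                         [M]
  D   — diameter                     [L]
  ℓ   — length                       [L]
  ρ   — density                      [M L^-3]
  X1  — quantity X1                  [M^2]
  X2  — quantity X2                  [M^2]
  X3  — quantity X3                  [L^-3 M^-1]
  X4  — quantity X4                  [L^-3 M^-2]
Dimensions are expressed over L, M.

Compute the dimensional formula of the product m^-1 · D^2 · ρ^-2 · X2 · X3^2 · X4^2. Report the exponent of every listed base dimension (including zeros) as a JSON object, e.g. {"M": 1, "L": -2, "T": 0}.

Dimensional matrix (L×M by m×D×ℓ×ρ×X1×X2×X3×X4):
  L: [ 0  1  1 -3  0  0 -3 -3]
  M: [ 1  0  0  1  2  2 -1 -2]
  [L]: (-1)·0+(2)·1+(-2)·-3+(1)·0+(2)·-3+(2)·-3 = -4
  [M]: (-1)·1+(2)·0+(-2)·1+(1)·2+(2)·-1+(2)·-2 = -7
⇒ L^-4 M^-7

{"L": -4, "M": -7}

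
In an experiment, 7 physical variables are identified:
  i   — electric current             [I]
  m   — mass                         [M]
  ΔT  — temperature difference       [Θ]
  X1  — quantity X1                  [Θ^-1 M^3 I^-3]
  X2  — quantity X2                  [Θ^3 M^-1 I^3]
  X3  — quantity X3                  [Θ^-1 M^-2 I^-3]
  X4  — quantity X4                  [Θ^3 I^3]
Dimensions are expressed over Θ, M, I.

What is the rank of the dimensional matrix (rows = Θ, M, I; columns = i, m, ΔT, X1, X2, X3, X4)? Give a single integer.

Dimensional matrix (Θ×M×I by i×m×ΔT×X1×X2×X3×X4):
  Θ: [ 0  0  1 -1  3 -1  3]
  M: [ 0  1  0  3 -1 -2  0]
  I: [ 1  0  0 -3  3 -3  3]
Row reduction gives pivot columns i,m,ΔT; rank = 3

3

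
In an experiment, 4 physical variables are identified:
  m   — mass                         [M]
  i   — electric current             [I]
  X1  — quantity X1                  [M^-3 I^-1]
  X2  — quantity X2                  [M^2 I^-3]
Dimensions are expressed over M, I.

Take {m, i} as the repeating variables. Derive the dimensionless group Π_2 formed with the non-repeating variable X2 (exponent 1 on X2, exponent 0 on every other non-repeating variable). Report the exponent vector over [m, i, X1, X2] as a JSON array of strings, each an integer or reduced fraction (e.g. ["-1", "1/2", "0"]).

Dimensional matrix (M×I by m×i×X1×X2):
  M: [ 1  0 -3  2]
  I: [ 0  1 -1 -3]
Row reduction gives pivot columns m,i; rank = 2
Pivot set = {m,i}, free = {X1,X2}
RREF:
  r0: [   1    0   -3    2]
  r1: [   0    1   -1   -3]
Fix exponent of X2 at 1, X1 at 0; solve each RREF row for its pivot's exponent:
  r0: exp(m) + (2)·1 = 0 ⇒ exp(m) = -2
  r1: exp(i) + (-3)·1 = 0 ⇒ exp(i) = 3
Π_2 = m^-2 · i^3 · X2

["-2", "3", "0", "1"]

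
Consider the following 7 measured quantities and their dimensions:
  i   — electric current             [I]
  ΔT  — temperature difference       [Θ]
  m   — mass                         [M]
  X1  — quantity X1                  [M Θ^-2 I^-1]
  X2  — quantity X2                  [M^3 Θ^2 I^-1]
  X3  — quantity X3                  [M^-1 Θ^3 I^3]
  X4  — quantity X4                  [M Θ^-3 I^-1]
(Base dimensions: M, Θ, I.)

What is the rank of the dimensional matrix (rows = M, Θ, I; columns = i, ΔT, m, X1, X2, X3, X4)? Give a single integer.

Write exponents as rows M,Θ,I / cols i,ΔT,m,X1,X2,X3,X4:
  M: [ 0  0  1  1  3 -1  1]
  Θ: [ 0  1  0 -2  2  3 -3]
  I: [ 1  0  0 -1 -1  3 -1]
Row reduction gives pivot columns i,ΔT,m; rank = 3

3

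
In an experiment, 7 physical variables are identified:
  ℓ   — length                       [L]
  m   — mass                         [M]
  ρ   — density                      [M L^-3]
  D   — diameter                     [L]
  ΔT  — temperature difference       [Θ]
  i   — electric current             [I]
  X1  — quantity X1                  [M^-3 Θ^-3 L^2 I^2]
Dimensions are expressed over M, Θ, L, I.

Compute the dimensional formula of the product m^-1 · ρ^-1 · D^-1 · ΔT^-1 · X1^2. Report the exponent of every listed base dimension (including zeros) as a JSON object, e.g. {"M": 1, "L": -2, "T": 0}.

{"M": -8, "Θ": -7, "L": 6, "I": 4}

Exponent matrix [M,Θ,L,I] × [ℓ,m,ρ,D,ΔT,i,X1]:
  M: [ 0  1  1  0  0  0 -3]
  Θ: [ 0  0  0  0  1  0 -3]
  L: [ 1  0 -3  1  0  0  2]
  I: [ 0  0  0  0  0  1  2]
  [M]: (-1)·1+(-1)·1+(-1)·0+(-1)·0+(2)·-3 = -8
  [Θ]: (-1)·0+(-1)·0+(-1)·0+(-1)·1+(2)·-3 = -7
  [L]: (-1)·0+(-1)·-3+(-1)·1+(-1)·0+(2)·2 = 6
  [I]: (-1)·0+(-1)·0+(-1)·0+(-1)·0+(2)·2 = 4
⇒ M^-8 Θ^-7 L^6 I^4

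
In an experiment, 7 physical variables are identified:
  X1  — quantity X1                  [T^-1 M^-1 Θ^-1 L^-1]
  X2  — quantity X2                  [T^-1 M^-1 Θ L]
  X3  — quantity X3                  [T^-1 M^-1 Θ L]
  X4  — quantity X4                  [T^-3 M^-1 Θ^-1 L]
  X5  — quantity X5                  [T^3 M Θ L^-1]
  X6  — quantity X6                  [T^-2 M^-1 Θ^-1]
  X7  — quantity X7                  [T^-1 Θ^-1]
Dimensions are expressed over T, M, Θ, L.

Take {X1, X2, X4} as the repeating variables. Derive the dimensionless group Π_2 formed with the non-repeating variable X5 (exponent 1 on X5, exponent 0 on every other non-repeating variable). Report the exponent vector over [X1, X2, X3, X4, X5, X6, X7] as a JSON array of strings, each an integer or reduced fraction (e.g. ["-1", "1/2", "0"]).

["0", "0", "0", "1", "1", "0", "0"]

Dimensional matrix (T×M×Θ×L by X1×X2×X3×X4×X5×X6×X7):
  T: [-1 -1 -1 -3  3 -2 -1]
  M: [-1 -1 -1 -1  1 -1  0]
  Θ: [-1  1  1 -1  1 -1 -1]
  L: [-1  1  1  1 -1  0  0]
RREF → pivots at {X1,X2,X4} ⇒ r = 3
Repeat: X1,X2,X4; free: X3,X5,X6,X7
RREF:
  r0: [   1    0    0    0    0  1/2    0]
  r1: [   0    1    1    0    0    0 -1/2]
  r2: [   0    0    0    1   -1  1/2  1/2]
  r3: [   0    0    0    0    0    0    0]
Fix exponent of X5 at 1, X3 at 0, X6 at 0, X7 at 0; solve each RREF row for its pivot's exponent:
  r0: exp(X1) + (0)·1 = 0 ⇒ exp(X1) = 0
  r1: exp(X2) + (0)·1 = 0 ⇒ exp(X2) = 0
  r2: exp(X4) + (-1)·1 = 0 ⇒ exp(X4) = 1
Π_2 = X4 · X5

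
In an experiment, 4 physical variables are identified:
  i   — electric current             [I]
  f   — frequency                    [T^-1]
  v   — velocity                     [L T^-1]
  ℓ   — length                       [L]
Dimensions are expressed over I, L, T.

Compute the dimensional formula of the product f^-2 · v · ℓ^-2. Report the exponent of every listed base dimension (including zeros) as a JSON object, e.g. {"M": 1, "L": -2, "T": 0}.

{"I": 0, "L": -1, "T": 1}

Write exponents as rows I,L,T / cols i,f,v,ℓ:
  I: [ 1  0  0  0]
  L: [ 0  0  1  1]
  T: [ 0 -1 -1  0]
  [I]: (-2)·0+(1)·0+(-2)·0 = 0
  [L]: (-2)·0+(1)·1+(-2)·1 = -1
  [T]: (-2)·-1+(1)·-1+(-2)·0 = 1
⇒ L^-1 T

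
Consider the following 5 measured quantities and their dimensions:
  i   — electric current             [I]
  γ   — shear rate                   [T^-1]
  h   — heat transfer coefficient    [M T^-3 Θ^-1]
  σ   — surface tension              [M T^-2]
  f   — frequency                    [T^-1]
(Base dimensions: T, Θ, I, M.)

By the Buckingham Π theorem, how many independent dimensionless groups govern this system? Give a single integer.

Write exponents as rows T,Θ,I,M / cols i,γ,h,σ,f:
  T: [ 0 -1 -3 -2 -1]
  Θ: [ 0  0 -1  0  0]
  I: [ 1  0  0  0  0]
  M: [ 0  0  1  1  0]
Row reduction gives pivot columns i,γ,h,σ; rank = 4
Π count = n − r = 5 − 4 = 1

1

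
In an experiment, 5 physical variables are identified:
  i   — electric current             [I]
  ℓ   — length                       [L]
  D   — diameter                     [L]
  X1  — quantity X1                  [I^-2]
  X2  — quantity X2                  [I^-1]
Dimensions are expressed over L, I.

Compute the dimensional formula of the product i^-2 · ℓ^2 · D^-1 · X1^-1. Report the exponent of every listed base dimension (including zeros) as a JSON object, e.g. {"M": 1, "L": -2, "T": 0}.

{"L": 1, "I": 0}

Exponent matrix [L,I] × [i,ℓ,D,X1,X2]:
  L: [ 0  1  1  0  0]
  I: [ 1  0  0 -2 -1]
  [L]: (-2)·0+(2)·1+(-1)·1+(-1)·0 = 1
  [I]: (-2)·1+(2)·0+(-1)·0+(-1)·-2 = 0
⇒ L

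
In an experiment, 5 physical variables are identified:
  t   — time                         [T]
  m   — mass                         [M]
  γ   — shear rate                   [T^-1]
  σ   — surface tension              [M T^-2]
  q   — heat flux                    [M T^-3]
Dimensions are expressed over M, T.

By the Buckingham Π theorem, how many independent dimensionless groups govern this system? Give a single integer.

3

Write exponents as rows M,T / cols t,m,γ,σ,q:
  M: [ 0  1  0  1  1]
  T: [ 1  0 -1 -2 -3]
Row reduction gives pivot columns t,m; rank = 2
Π count = n − r = 5 − 2 = 3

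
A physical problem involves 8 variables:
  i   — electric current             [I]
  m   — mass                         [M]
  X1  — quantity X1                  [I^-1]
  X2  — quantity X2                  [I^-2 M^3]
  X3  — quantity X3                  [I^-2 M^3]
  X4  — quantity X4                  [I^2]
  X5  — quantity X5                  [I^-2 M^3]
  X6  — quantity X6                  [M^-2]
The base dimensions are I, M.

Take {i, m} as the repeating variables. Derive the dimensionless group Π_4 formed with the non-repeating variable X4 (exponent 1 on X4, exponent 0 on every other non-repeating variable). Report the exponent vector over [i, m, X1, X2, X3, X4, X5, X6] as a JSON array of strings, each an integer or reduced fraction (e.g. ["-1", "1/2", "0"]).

Dimensional matrix (I×M by i×m×X1×X2×X3×X4×X5×X6):
  I: [ 1  0 -1 -2 -2  2 -2  0]
  M: [ 0  1  0  3  3  0  3 -2]
Row reduction gives pivot columns i,m; rank = 2
Repeat: i,m; free: X1,X2,X3,X4,X5,X6
RREF:
  r0: [   1    0   -1   -2   -2    2   -2    0]
  r1: [   0    1    0    3    3    0    3   -2]
Fix exponent of X4 at 1, X1 at 0, X2 at 0, X3 at 0, X5 at 0, X6 at 0; solve each RREF row for its pivot's exponent:
  r0: exp(i) + (2)·1 = 0 ⇒ exp(i) = -2
  r1: exp(m) + (0)·1 = 0 ⇒ exp(m) = 0
Π_4 = i^-2 · X4

["-2", "0", "0", "0", "0", "1", "0", "0"]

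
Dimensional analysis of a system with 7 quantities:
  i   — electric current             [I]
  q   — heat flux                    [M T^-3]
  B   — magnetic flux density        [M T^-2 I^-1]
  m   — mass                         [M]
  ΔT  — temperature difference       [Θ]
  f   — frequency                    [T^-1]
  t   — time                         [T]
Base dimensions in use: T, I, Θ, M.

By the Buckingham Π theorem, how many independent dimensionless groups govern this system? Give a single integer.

3

Dimensional matrix (T×I×Θ×M by i×q×B×m×ΔT×f×t):
  T: [ 0 -3 -2  0  0 -1  1]
  I: [ 1  0 -1  0  0  0  0]
  Θ: [ 0  0  0  0  1  0  0]
  M: [ 0  1  1  1  0  0  0]
Row reduction gives pivot columns i,q,B,ΔT; rank = 4
Π count = n − r = 7 − 4 = 3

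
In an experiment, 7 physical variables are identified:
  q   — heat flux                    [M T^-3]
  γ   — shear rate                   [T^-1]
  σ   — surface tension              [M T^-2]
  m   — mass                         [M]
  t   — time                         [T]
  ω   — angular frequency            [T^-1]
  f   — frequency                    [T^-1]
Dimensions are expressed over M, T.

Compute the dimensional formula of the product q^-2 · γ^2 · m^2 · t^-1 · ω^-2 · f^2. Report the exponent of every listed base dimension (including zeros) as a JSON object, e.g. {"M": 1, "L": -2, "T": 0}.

{"M": 0, "T": 3}

Dimensional matrix (M×T by q×γ×σ×m×t×ω×f):
  M: [ 1  0  1  1  0  0  0]
  T: [-3 -1 -2  0  1 -1 -1]
  [M]: (-2)·1+(2)·0+(2)·1+(-1)·0+(-2)·0+(2)·0 = 0
  [T]: (-2)·-3+(2)·-1+(2)·0+(-1)·1+(-2)·-1+(2)·-1 = 3
⇒ T^3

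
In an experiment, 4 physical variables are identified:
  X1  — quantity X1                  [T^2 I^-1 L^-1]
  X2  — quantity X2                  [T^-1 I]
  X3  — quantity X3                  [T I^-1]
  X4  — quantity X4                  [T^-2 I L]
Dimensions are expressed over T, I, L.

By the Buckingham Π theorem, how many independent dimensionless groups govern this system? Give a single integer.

Write exponents as rows T,I,L / cols X1,X2,X3,X4:
  T: [ 2 -1  1 -2]
  I: [-1  1 -1  1]
  L: [-1  0  0  1]
Echelon form has 2 nonzero rows (pivots: X1,X2)
n=4, r=2 ⇒ 2 dimensionless groups

2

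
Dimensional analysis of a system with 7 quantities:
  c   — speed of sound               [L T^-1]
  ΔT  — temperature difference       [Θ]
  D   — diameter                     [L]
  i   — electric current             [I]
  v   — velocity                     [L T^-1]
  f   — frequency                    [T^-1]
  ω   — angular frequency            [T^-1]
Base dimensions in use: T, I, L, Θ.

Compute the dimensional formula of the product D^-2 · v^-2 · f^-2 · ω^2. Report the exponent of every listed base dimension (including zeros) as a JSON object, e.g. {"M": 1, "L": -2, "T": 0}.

Dimensional matrix (T×I×L×Θ by c×ΔT×D×i×v×f×ω):
  T: [-1  0  0  0 -1 -1 -1]
  I: [ 0  0  0  1  0  0  0]
  L: [ 1  0  1  0  1  0  0]
  Θ: [ 0  1  0  0  0  0  0]
  [T]: (-2)·0+(-2)·-1+(-2)·-1+(2)·-1 = 2
  [I]: (-2)·0+(-2)·0+(-2)·0+(2)·0 = 0
  [L]: (-2)·1+(-2)·1+(-2)·0+(2)·0 = -4
  [Θ]: (-2)·0+(-2)·0+(-2)·0+(2)·0 = 0
⇒ T^2 L^-4

{"T": 2, "I": 0, "L": -4, "Θ": 0}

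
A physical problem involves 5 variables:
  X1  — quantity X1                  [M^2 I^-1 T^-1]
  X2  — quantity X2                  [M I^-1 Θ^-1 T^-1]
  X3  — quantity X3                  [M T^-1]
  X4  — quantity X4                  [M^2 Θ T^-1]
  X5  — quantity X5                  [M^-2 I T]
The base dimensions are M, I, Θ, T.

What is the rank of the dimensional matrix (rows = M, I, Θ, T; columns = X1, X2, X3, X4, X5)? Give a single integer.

Write exponents as rows M,I,Θ,T / cols X1,X2,X3,X4,X5:
  M: [ 2  1  1  2 -2]
  I: [-1 -1  0  0  1]
  Θ: [ 0 -1  0  1  0]
  T: [-1 -1 -1 -1  1]
Echelon form has 3 nonzero rows (pivots: X1,X2,X3)

3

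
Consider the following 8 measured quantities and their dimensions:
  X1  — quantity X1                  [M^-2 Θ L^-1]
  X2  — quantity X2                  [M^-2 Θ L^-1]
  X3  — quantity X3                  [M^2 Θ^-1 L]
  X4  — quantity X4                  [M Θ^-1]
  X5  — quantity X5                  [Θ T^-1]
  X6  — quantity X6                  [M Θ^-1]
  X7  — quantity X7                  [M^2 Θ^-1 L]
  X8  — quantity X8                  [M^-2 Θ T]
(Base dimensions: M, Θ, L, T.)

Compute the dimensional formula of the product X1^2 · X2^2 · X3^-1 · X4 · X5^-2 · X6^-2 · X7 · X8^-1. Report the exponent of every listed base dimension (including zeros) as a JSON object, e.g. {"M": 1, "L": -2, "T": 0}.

Dimensional matrix (M×Θ×L×T by X1×X2×X3×X4×X5×X6×X7×X8):
  M: [-2 -2  2  1  0  1  2 -2]
  Θ: [ 1  1 -1 -1  1 -1 -1  1]
  L: [-1 -1  1  0  0  0  1  0]
  T: [ 0  0  0  0 -1  0  0  1]
  [M]: (2)·-2+(2)·-2+(-1)·2+(1)·1+(-2)·0+(-2)·1+(1)·2+(-1)·-2 = -7
  [Θ]: (2)·1+(2)·1+(-1)·-1+(1)·-1+(-2)·1+(-2)·-1+(1)·-1+(-1)·1 = 2
  [L]: (2)·-1+(2)·-1+(-1)·1+(1)·0+(-2)·0+(-2)·0+(1)·1+(-1)·0 = -4
  [T]: (2)·0+(2)·0+(-1)·0+(1)·0+(-2)·-1+(-2)·0+(1)·0+(-1)·1 = 1
⇒ M^-7 Θ^2 L^-4 T

{"M": -7, "Θ": 2, "L": -4, "T": 1}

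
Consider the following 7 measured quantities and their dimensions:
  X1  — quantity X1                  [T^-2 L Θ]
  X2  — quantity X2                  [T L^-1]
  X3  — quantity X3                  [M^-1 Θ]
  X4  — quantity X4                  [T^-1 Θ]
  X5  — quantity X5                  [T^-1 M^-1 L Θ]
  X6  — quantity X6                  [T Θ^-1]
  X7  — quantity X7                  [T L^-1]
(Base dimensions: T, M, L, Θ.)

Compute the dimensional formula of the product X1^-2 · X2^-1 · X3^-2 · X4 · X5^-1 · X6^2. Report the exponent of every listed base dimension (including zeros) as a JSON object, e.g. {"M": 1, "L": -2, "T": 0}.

Exponent matrix [T,M,L,Θ] × [X1,X2,X3,X4,X5,X6,X7]:
  T: [-2  1  0 -1 -1  1  1]
  M: [ 0  0 -1  0 -1  0  0]
  L: [ 1 -1  0  0  1  0 -1]
  Θ: [ 1  0  1  1  1 -1  0]
  [T]: (-2)·-2+(-1)·1+(-2)·0+(1)·-1+(-1)·-1+(2)·1 = 5
  [M]: (-2)·0+(-1)·0+(-2)·-1+(1)·0+(-1)·-1+(2)·0 = 3
  [L]: (-2)·1+(-1)·-1+(-2)·0+(1)·0+(-1)·1+(2)·0 = -2
  [Θ]: (-2)·1+(-1)·0+(-2)·1+(1)·1+(-1)·1+(2)·-1 = -6
⇒ T^5 M^3 L^-2 Θ^-6

{"T": 5, "M": 3, "L": -2, "Θ": -6}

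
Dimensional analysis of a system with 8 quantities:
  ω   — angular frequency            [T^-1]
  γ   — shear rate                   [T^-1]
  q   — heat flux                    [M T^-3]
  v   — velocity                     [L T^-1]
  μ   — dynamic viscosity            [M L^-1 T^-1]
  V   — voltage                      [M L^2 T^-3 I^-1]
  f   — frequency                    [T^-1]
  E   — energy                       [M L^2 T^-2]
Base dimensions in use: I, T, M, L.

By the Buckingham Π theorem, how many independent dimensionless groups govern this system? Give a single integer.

4

Write exponents as rows I,T,M,L / cols ω,γ,q,v,μ,V,f,E:
  I: [ 0  0  0  0  0 -1  0  0]
  T: [-1 -1 -3 -1 -1 -3 -1 -2]
  M: [ 0  0  1  0  1  1  0  1]
  L: [ 0  0  0  1 -1  2  0  2]
Row reduction gives pivot columns ω,q,v,V; rank = 4
Π count = n − r = 8 − 4 = 4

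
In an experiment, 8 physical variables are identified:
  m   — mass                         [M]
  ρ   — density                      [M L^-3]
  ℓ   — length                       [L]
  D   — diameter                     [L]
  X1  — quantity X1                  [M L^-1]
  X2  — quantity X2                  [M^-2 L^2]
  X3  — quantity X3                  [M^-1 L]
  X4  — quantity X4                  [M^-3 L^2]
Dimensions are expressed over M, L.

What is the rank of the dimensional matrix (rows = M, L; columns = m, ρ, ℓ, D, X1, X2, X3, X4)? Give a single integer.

Dimensional matrix (M×L by m×ρ×ℓ×D×X1×X2×X3×X4):
  M: [ 1  1  0  0  1 -2 -1 -3]
  L: [ 0 -3  1  1 -1  2  1  2]
RREF → pivots at {m,ρ} ⇒ r = 2

2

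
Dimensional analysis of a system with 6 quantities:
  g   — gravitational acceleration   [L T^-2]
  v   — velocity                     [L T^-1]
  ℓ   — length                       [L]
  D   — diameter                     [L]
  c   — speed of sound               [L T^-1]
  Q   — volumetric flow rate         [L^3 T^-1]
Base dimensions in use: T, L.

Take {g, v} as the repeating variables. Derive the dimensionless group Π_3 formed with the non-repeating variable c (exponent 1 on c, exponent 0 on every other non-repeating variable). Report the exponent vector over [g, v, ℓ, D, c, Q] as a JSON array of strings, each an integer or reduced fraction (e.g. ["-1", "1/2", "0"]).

["0", "-1", "0", "0", "1", "0"]

Write exponents as rows T,L / cols g,v,ℓ,D,c,Q:
  T: [-2 -1  0  0 -1 -1]
  L: [ 1  1  1  1  1  3]
Echelon form has 2 nonzero rows (pivots: g,v)
Pivot set = {g,v}, free = {ℓ,D,c,Q}
RREF:
  r0: [   1    0   -1   -1    0   -2]
  r1: [   0    1    2    2    1    5]
Fix exponent of c at 1, ℓ at 0, D at 0, Q at 0; solve each RREF row for its pivot's exponent:
  r0: exp(g) + (0)·1 = 0 ⇒ exp(g) = 0
  r1: exp(v) + (1)·1 = 0 ⇒ exp(v) = -1
Π_3 = v^-1 · c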